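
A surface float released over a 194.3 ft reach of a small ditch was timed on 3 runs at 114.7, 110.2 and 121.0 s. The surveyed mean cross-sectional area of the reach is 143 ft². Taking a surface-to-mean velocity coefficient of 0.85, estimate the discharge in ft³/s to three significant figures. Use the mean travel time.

t̄ = (114.7 + 110.2 + 121.0) / 3 = 115.3 s
v_surface = L / t̄ = 194.3 / 115.3 = 1.685 ft/s
v_mean = 0.85 × 1.685 = 1.432 ft/s
Q = A × v_mean = 143 × 1.432 = 204.8 ft³/s

205 ft³/s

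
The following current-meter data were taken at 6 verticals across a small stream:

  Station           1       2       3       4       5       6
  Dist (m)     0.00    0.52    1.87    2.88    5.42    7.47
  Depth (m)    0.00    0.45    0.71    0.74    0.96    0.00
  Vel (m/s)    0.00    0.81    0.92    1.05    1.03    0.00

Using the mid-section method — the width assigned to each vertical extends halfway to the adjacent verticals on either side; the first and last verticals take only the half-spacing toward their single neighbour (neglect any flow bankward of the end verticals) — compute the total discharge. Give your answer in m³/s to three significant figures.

4.76 m³/s

w_2 = (1.87 − 0.00)/2 = 0.935 m; q_2 = 0.81 × 0.45 × 0.935 = 0.3408 m³/s
w_3 = (2.88 − 0.52)/2 = 1.18 m; q_3 = 0.92 × 0.71 × 1.18 = 0.7708 m³/s
w_4 = (5.42 − 1.87)/2 = 1.775 m; q_4 = 1.05 × 0.74 × 1.775 = 1.379 m³/s
w_5 = (7.47 − 2.88)/2 = 2.295 m; q_5 = 1.03 × 0.96 × 2.295 = 2.269 m³/s
Stations 1, 6 contribute zero (depth or velocity is 0).
Q = Σ qᵢ = 4.760 m³/s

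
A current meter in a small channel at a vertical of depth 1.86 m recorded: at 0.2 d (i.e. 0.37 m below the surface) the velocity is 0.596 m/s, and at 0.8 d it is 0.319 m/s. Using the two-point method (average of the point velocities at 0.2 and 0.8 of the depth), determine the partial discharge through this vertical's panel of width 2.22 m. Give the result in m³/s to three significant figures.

1.89 m³/s

v̄ = (0.596 + 0.319) / 2 = 0.4575 m/s
q = v̄ × d × w = 0.4575 × 1.86 × 2.22 = 1.889 m³/s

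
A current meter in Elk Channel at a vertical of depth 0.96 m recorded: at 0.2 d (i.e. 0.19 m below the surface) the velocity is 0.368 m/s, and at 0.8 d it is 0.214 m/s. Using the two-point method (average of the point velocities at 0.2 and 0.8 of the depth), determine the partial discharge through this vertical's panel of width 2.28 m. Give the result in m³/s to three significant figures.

v̄ = (0.368 + 0.214) / 2 = 0.2910 m/s
q = v̄ × d × w = 0.2910 × 0.96 × 2.28 = 0.6369 m³/s

0.637 m³/s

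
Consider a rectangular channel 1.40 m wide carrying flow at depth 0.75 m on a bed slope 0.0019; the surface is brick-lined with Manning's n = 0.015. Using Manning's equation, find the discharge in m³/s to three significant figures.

A = b·y = 1.40 × 0.75 = 1.050 m²
P = b + 2y = 1.40 + 2×0.75 = 2.900 m
R = A/P = 1.050/2.900 = 0.3621 m
Q = (1/n)·A·R^(2/3)·S^(1/2) = (1/0.015) × 1.050 × 0.3621^(2/3) × 0.0019^(1/2) = 1.550 m³/s

1.55 m³/s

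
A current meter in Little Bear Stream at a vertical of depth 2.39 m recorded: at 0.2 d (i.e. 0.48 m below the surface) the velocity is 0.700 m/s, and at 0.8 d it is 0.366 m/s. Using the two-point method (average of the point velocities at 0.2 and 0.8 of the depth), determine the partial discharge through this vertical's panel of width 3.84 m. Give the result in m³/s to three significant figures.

v̄ = (0.700 + 0.366) / 2 = 0.5330 m/s
q = v̄ × d × w = 0.5330 × 2.39 × 3.84 = 4.892 m³/s

4.89 m³/s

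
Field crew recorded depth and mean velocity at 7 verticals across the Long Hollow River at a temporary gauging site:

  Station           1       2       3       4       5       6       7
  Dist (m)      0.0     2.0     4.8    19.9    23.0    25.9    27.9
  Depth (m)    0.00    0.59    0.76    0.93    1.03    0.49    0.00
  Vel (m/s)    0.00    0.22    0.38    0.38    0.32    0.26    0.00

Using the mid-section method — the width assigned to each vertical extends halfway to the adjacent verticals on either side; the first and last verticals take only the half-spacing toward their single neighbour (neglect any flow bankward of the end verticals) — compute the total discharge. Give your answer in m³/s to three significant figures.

7.41 m³/s

w_2 = (4.8 − 0.0)/2 = 2.4 m; q_2 = 0.22 × 0.59 × 2.4 = 0.3115 m³/s
w_3 = (19.9 − 2.0)/2 = 8.95 m; q_3 = 0.38 × 0.76 × 8.95 = 2.585 m³/s
w_4 = (23.0 − 4.8)/2 = 9.1 m; q_4 = 0.38 × 0.93 × 9.1 = 3.216 m³/s
w_5 = (25.9 − 19.9)/2 = 3 m; q_5 = 0.32 × 1.03 × 3 = 0.9888 m³/s
w_6 = (27.9 − 23.0)/2 = 2.45 m; q_6 = 0.26 × 0.49 × 2.45 = 0.3121 m³/s
Stations 1, 7 contribute zero (depth or velocity is 0).
Q = Σ qᵢ = 7.413 m³/s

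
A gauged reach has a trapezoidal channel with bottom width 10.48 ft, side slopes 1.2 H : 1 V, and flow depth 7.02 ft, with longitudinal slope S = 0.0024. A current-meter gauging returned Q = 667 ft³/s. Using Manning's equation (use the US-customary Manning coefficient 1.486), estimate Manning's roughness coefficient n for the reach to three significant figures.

A = (b + z·y)·y = (10.48 + 1.2×7.02)×7.02 = 132.7 ft²
P = b + 2y√(1+z²) = 10.48 + 2×7.02×√(1+1.2²) = 32.41 ft
R = A/P = 132.7/32.41 = 4.094 ft
n = (1.486/Q)·A·R^(2/3)·S^(1/2) = (1.486/667) × 132.7 × 2.559 × 0.04899 = 0.03707

0.0371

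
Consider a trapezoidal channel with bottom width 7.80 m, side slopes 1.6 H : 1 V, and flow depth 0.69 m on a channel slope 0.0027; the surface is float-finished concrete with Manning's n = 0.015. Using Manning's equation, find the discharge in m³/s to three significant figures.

A = (b + z·y)·y = (7.80 + 1.6×0.69)×0.69 = 6.144 m²
P = b + 2y√(1+z²) = 7.80 + 2×0.69×√(1+1.6²) = 10.40 m
R = A/P = 6.144/10.40 = 0.5905 m
Q = (1/n)·A·R^(2/3)·S^(1/2) = (1/0.015) × 6.144 × 0.5905^(2/3) × 0.0027^(1/2) = 14.98 m³/s

15.0 m³/s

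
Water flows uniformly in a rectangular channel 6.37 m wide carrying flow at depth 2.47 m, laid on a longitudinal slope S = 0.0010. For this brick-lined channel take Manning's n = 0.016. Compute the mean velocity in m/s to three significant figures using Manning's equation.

A = b·y = 6.37 × 2.47 = 15.73 m²
P = b + 2y = 6.37 + 2×2.47 = 11.31 m
R = A/P = 15.73/11.31 = 1.391 m
Q = (1/n)·A·R^(2/3)·S^(1/2) = (1/0.016) × 15.73 × 1.391^(2/3) × 0.0010^(1/2) = 38.75 m³/s
V = Q/A = 38.75/15.73 = 2.463 m/s

2.46 m/s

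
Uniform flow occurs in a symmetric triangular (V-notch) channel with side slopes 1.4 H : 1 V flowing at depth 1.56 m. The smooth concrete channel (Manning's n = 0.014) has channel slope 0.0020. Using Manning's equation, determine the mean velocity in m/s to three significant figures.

2.36 m/s

A = z·y² = 1.4×1.56² = 3.407 m²
P = 2y√(1+z²) = 2×1.56×√(1+1.4²) = 5.368 m
R = A/P = 3.407/5.368 = 0.6347 m
Q = (1/n)·A·R^(2/3)·S^(1/2) = (1/0.014) × 3.407 × 0.6347^(2/3) × 0.0020^(1/2) = 8.038 m³/s
V = Q/A = 8.038/3.407 = 2.359 m/s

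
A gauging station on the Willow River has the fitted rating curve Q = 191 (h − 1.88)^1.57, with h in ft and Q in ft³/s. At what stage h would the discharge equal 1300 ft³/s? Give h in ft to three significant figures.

5.27 ft

h − h₀ = (Q/C)^(1/b) = (1300/191)^(1/1.57) = 3.392 ft
h = 1.88 + 3.392 = 5.272 ft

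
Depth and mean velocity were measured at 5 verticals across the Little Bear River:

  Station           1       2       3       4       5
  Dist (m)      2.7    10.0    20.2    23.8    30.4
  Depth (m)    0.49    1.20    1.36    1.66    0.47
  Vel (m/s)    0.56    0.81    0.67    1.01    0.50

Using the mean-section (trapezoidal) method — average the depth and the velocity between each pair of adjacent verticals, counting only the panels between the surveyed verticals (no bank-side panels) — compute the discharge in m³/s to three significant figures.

23.8 m³/s

Panel 1-2: Δb = 7.3 m, d̄ = (0.49+1.20)/2 = 0.845, v̄ = (0.56+0.81)/2 = 0.685 → q = 7.3×0.845×0.685 = 4.225 m³/s
Panel 2-3: Δb = 10.2 m, d̄ = (1.20+1.36)/2 = 1.28, v̄ = (0.81+0.67)/2 = 0.74 → q = 10.2×1.28×0.74 = 9.661 m³/s
Panel 3-4: Δb = 3.6 m, d̄ = (1.36+1.66)/2 = 1.51, v̄ = (0.67+1.01)/2 = 0.84 → q = 3.6×1.51×0.84 = 4.566 m³/s
Panel 4-5: Δb = 6.6 m, d̄ = (1.66+0.47)/2 = 1.065, v̄ = (1.01+0.50)/2 = 0.755 → q = 6.6×1.065×0.755 = 5.307 m³/s
Q = Σ q = 23.76 m³/s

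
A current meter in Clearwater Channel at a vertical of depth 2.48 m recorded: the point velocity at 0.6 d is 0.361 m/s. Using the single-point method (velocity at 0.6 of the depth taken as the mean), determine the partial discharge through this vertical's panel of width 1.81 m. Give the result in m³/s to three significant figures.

1.62 m³/s

v̄ = v₀.₆ = 0.361 m/s
q = v̄ × d × w = 0.3610 × 2.48 × 1.81 = 1.620 m³/s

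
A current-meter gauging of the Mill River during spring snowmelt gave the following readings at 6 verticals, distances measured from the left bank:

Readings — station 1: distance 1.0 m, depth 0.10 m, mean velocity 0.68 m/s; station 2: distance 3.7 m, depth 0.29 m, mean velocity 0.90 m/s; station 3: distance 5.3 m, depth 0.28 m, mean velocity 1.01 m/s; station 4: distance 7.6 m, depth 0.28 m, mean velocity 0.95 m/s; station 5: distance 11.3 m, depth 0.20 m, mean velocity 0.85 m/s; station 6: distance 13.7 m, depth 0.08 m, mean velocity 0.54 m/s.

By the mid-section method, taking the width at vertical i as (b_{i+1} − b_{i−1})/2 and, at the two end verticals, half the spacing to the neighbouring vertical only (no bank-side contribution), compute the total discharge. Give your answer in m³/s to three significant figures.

2.57 m³/s

w_1 = (3.7 − 1.0)/2 = 1.35 m; q_1 = 0.68 × 0.10 × 1.35 = 0.09180 m³/s
w_2 = (5.3 − 1.0)/2 = 2.15 m; q_2 = 0.90 × 0.29 × 2.15 = 0.5612 m³/s
w_3 = (7.6 − 3.7)/2 = 1.95 m; q_3 = 1.01 × 0.28 × 1.95 = 0.5515 m³/s
w_4 = (11.3 − 5.3)/2 = 3 m; q_4 = 0.95 × 0.28 × 3 = 0.7980 m³/s
w_5 = (13.7 − 7.6)/2 = 3.05 m; q_5 = 0.85 × 0.20 × 3.05 = 0.5185 m³/s
w_6 = (13.7 − 11.3)/2 = 1.2 m; q_6 = 0.54 × 0.08 × 1.2 = 0.05184 m³/s
Q = Σ qᵢ = 2.573 m³/s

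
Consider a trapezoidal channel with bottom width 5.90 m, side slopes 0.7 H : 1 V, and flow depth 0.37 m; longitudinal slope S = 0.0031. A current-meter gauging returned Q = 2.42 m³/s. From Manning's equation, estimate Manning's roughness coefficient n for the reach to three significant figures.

A = (b + z·y)·y = (5.90 + 0.7×0.37)×0.37 = 2.279 m²
P = b + 2y√(1+z²) = 5.90 + 2×0.37×√(1+0.7²) = 6.803 m
R = A/P = 2.279/6.803 = 0.3350 m
n = (1/Q)·A·R^(2/3)·S^(1/2) = (1/2.42) × 2.279 × 0.4823 × 0.05568 = 0.02529

0.0253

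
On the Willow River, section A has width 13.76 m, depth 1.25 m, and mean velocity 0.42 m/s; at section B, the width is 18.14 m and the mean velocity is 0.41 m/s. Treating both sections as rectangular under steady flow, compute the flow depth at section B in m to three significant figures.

Q = A₁V₁ = (13.76×1.25) × 0.42 = 7.224 m³/s
d₂ = Q/(b₂ V₂) = 7.224/(18.14×0.41) = 0.9713 m

0.971 m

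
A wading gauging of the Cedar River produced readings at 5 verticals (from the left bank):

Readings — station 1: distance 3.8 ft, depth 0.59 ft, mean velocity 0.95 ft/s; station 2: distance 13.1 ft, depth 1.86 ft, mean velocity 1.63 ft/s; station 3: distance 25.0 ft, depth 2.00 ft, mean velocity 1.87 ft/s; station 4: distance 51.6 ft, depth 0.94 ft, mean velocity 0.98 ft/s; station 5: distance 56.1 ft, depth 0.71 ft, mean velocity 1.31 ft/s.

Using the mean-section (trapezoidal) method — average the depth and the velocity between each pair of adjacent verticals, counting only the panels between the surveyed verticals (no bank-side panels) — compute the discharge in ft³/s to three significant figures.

Panel 1-2: Δb = 9.3 ft, d̄ = (0.59+1.86)/2 = 1.225, v̄ = (0.95+1.63)/2 = 1.29 → q = 9.3×1.225×1.29 = 14.70 ft³/s
Panel 2-3: Δb = 11.9 ft, d̄ = (1.86+2.00)/2 = 1.93, v̄ = (1.63+1.87)/2 = 1.75 → q = 11.9×1.93×1.75 = 40.19 ft³/s
Panel 3-4: Δb = 26.6 ft, d̄ = (2.00+0.94)/2 = 1.47, v̄ = (1.87+0.98)/2 = 1.425 → q = 26.6×1.47×1.425 = 55.72 ft³/s
Panel 4-5: Δb = 4.5 ft, d̄ = (0.94+0.71)/2 = 0.825, v̄ = (0.98+1.31)/2 = 1.145 → q = 4.5×0.825×1.145 = 4.251 ft³/s
Q = Σ q = 114.9 ft³/s

115 ft³/s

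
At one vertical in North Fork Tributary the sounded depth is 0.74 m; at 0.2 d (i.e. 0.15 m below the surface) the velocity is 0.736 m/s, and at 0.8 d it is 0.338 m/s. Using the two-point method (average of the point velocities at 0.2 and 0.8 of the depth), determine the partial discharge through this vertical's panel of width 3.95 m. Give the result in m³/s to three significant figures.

v̄ = (0.736 + 0.338) / 2 = 0.5370 m/s
q = v̄ × d × w = 0.5370 × 0.74 × 3.95 = 1.570 m³/s

1.57 m³/s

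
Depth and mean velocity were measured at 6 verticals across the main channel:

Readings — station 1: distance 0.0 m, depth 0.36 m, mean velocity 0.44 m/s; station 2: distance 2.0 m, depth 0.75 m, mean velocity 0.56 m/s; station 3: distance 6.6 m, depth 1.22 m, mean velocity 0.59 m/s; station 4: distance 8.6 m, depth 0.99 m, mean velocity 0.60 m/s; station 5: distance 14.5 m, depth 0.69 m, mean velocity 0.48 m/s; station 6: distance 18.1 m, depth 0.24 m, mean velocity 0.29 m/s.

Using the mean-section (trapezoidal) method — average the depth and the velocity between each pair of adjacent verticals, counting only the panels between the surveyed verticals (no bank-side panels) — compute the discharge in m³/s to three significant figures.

7.80 m³/s

Panel 1-2: Δb = 2 m, d̄ = (0.36+0.75)/2 = 0.555, v̄ = (0.44+0.56)/2 = 0.5 → q = 2×0.555×0.5 = 0.5550 m³/s
Panel 2-3: Δb = 4.6 m, d̄ = (0.75+1.22)/2 = 0.985, v̄ = (0.56+0.59)/2 = 0.575 → q = 4.6×0.985×0.575 = 2.605 m³/s
Panel 3-4: Δb = 2 m, d̄ = (1.22+0.99)/2 = 1.105, v̄ = (0.59+0.60)/2 = 0.595 → q = 2×1.105×0.595 = 1.315 m³/s
Panel 4-5: Δb = 5.9 m, d̄ = (0.99+0.69)/2 = 0.84, v̄ = (0.60+0.48)/2 = 0.54 → q = 5.9×0.84×0.54 = 2.676 m³/s
Panel 5-6: Δb = 3.6 m, d̄ = (0.69+0.24)/2 = 0.465, v̄ = (0.48+0.29)/2 = 0.385 → q = 3.6×0.465×0.385 = 0.6445 m³/s
Q = Σ q = 7.796 m³/s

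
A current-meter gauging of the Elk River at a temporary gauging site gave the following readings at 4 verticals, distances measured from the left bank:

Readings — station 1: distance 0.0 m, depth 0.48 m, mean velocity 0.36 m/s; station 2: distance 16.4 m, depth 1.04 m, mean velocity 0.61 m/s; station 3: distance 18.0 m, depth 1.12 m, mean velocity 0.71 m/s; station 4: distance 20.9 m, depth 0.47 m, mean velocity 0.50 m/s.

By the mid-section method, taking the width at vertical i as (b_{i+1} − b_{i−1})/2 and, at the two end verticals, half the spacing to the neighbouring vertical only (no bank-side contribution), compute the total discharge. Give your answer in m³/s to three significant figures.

w_1 = (16.4 − 0.0)/2 = 8.2 m; q_1 = 0.36 × 0.48 × 8.2 = 1.417 m³/s
w_2 = (18.0 − 0.0)/2 = 9 m; q_2 = 0.61 × 1.04 × 9 = 5.710 m³/s
w_3 = (20.9 − 16.4)/2 = 2.25 m; q_3 = 0.71 × 1.12 × 2.25 = 1.789 m³/s
w_4 = (20.9 − 18.0)/2 = 1.45 m; q_4 = 0.50 × 0.47 × 1.45 = 0.3408 m³/s
Q = Σ qᵢ = 9.257 m³/s

9.26 m³/s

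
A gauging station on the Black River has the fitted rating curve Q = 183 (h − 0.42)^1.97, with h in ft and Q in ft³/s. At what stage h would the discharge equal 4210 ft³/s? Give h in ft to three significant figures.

5.33 ft

h − h₀ = (Q/C)^(1/b) = (4210/183)^(1/1.97) = 4.912 ft
h = 0.42 + 4.912 = 5.332 ft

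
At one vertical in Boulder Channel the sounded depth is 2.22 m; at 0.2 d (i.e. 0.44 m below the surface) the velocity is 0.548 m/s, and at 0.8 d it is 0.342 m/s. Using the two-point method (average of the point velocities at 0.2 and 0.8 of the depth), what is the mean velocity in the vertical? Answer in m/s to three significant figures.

0.445 m/s

v̄ = (0.548 + 0.342) / 2 = 0.4450 m/s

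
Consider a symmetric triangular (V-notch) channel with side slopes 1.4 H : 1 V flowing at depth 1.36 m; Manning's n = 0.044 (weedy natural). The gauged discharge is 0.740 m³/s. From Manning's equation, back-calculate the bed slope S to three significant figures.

0.000348

A = z·y² = 1.4×1.36² = 2.589 m²
P = 2y√(1+z²) = 2×1.36×√(1+1.4²) = 4.680 m
R = A/P = 2.589/4.680 = 0.5533 m
S = (Q·n / (1·A·R^(2/3)))² = (0.740×0.044 / (1×2.589×0.6740))² = 0.0003480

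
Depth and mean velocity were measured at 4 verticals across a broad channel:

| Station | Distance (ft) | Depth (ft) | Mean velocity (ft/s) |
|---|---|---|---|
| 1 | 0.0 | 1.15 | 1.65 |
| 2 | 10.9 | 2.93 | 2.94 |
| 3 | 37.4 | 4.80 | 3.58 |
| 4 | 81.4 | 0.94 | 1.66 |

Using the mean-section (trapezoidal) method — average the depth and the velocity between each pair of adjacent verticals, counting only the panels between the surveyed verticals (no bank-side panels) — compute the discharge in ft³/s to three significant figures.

716 ft³/s

Panel 1-2: Δb = 10.9 ft, d̄ = (1.15+2.93)/2 = 2.04, v̄ = (1.65+2.94)/2 = 2.295 → q = 10.9×2.04×2.295 = 51.03 ft³/s
Panel 2-3: Δb = 26.5 ft, d̄ = (2.93+4.80)/2 = 3.865, v̄ = (2.94+3.58)/2 = 3.26 → q = 26.5×3.865×3.26 = 333.9 ft³/s
Panel 3-4: Δb = 44 ft, d̄ = (4.80+0.94)/2 = 2.87, v̄ = (3.58+1.66)/2 = 2.62 → q = 44×2.87×2.62 = 330.9 ft³/s
Q = Σ q = 715.8 ft³/s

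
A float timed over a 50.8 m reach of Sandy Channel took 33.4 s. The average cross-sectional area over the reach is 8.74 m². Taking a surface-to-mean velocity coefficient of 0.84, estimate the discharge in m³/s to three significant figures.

v_surface = L / t̄ = 50.8 / 33.4 = 1.521 m/s
v_mean = 0.84 × 1.521 = 1.278 m/s
Q = A × v_mean = 8.74 × 1.278 = 11.17 m³/s

11.2 m³/s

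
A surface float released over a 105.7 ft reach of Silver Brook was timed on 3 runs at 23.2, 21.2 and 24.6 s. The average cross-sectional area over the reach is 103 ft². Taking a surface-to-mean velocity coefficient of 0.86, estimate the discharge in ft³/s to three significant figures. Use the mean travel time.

407 ft³/s

t̄ = (23.2 + 21.2 + 24.6) / 3 = 23 s
v_surface = L / t̄ = 105.7 / 23 = 4.596 ft/s
v_mean = 0.86 × 4.596 = 3.952 ft/s
Q = A × v_mean = 103 × 3.952 = 407.1 ft³/s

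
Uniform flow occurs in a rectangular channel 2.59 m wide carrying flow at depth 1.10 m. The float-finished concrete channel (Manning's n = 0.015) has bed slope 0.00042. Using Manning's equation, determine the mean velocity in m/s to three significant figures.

0.966 m/s

A = b·y = 2.59 × 1.10 = 2.849 m²
P = b + 2y = 2.59 + 2×1.10 = 4.790 m
R = A/P = 2.849/4.790 = 0.5948 m
Q = (1/n)·A·R^(2/3)·S^(1/2) = (1/0.015) × 2.849 × 0.5948^(2/3) × 0.00042^(1/2) = 2.753 m³/s
V = Q/A = 2.753/2.849 = 0.9663 m/s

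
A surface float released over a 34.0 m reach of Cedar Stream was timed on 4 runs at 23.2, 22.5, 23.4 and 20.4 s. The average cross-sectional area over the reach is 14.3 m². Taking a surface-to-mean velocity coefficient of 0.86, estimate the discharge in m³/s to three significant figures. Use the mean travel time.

t̄ = (23.2 + 22.5 + 23.4 + 20.4) / 4 = 22.375 s
v_surface = L / t̄ = 34.0 / 22.375 = 1.520 m/s
v_mean = 0.86 × 1.520 = 1.307 m/s
Q = A × v_mean = 14.3 × 1.307 = 18.69 m³/s

18.7 m³/s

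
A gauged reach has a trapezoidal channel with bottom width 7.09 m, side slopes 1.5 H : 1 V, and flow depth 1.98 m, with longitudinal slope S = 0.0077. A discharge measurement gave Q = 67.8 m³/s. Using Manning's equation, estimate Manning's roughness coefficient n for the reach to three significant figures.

0.0323

A = (b + z·y)·y = (7.09 + 1.5×1.98)×1.98 = 19.92 m²
P = b + 2y√(1+z²) = 7.09 + 2×1.98×√(1+1.5²) = 14.23 m
R = A/P = 19.92/14.23 = 1.400 m
n = (1/Q)·A·R^(2/3)·S^(1/2) = (1/67.8) × 19.92 × 1.251 × 0.08775 = 0.03226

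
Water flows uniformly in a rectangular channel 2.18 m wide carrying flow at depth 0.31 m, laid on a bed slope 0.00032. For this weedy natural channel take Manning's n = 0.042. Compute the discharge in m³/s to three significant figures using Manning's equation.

0.112 m³/s

A = b·y = 2.18 × 0.31 = 0.6758 m²
P = b + 2y = 2.18 + 2×0.31 = 2.800 m
R = A/P = 0.6758/2.800 = 0.2414 m
Q = (1/n)·A·R^(2/3)·S^(1/2) = (1/0.042) × 0.6758 × 0.2414^(2/3) × 0.00032^(1/2) = 0.1116 m³/s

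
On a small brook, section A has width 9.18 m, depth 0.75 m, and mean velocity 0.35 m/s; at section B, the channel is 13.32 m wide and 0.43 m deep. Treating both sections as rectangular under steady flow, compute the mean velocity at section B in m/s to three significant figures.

0.421 m/s

Q = A₁V₁ = (9.18×0.75) × 0.35 = 2.410 m³/s
A₂ = 13.32 × 0.43 = 5.728 m²
V₂ = Q/A₂ = 2.410/5.728 = 0.4207 m/s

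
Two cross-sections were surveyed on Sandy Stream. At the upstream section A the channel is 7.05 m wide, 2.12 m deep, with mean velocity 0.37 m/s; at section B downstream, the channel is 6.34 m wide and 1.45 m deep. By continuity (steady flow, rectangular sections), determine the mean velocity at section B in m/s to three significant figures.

Q = A₁V₁ = (7.05×2.12) × 0.37 = 5.530 m³/s
A₂ = 6.34 × 1.45 = 9.193 m²
V₂ = Q/A₂ = 5.530/9.193 = 0.6015 m/s

0.602 m/s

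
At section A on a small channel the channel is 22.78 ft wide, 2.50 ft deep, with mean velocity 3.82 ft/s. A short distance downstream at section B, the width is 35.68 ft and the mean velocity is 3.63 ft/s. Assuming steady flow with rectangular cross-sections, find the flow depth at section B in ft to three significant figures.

Q = A₁V₁ = (22.78×2.50) × 3.82 = 217.5 ft³/s
d₂ = Q/(b₂ V₂) = 217.5/(35.68×3.63) = 1.680 ft

1.68 ft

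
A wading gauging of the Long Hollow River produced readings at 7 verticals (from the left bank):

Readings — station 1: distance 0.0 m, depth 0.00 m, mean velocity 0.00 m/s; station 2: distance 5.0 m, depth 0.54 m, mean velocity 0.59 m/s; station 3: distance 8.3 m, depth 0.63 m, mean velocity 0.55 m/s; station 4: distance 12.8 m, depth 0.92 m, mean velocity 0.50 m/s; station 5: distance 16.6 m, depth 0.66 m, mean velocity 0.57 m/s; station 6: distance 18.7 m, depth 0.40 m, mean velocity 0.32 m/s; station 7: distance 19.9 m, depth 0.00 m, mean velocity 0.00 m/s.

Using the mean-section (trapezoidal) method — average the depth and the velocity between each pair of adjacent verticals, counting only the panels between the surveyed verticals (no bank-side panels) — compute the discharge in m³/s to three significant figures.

Panel 1-2: Δb = 5 m, d̄ = (0.00+0.54)/2 = 0.27, v̄ = (0.00+0.59)/2 = 0.295 → q = 5×0.27×0.295 = 0.3983 m³/s
Panel 2-3: Δb = 3.3 m, d̄ = (0.54+0.63)/2 = 0.585, v̄ = (0.59+0.55)/2 = 0.57 → q = 3.3×0.585×0.57 = 1.100 m³/s
Panel 3-4: Δb = 4.5 m, d̄ = (0.63+0.92)/2 = 0.775, v̄ = (0.55+0.50)/2 = 0.525 → q = 4.5×0.775×0.525 = 1.831 m³/s
Panel 4-5: Δb = 3.8 m, d̄ = (0.92+0.66)/2 = 0.79, v̄ = (0.50+0.57)/2 = 0.535 → q = 3.8×0.79×0.535 = 1.606 m³/s
Panel 5-6: Δb = 2.1 m, d̄ = (0.66+0.40)/2 = 0.53, v̄ = (0.57+0.32)/2 = 0.445 → q = 2.1×0.53×0.445 = 0.4953 m³/s
Panel 6-7: Δb = 1.2 m, d̄ = (0.40+0.00)/2 = 0.2, v̄ = (0.32+0.00)/2 = 0.16 → q = 1.2×0.2×0.16 = 0.03840 m³/s
Q = Σ q = 5.469 m³/s

5.47 m³/s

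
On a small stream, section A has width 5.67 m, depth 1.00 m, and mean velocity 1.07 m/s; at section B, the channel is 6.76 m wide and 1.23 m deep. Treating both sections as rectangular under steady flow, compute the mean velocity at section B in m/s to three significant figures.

Q = A₁V₁ = (5.67×1.00) × 1.07 = 6.067 m³/s
A₂ = 6.76 × 1.23 = 8.315 m²
V₂ = Q/A₂ = 6.067/8.315 = 0.7297 m/s

0.730 m/s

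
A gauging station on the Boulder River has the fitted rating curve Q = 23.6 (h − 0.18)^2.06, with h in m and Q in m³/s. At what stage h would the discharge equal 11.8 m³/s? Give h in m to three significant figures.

0.894 m

h − h₀ = (Q/C)^(1/b) = (11.8/23.6)^(1/2.06) = 0.7143 m
h = 0.18 + 0.7143 = 0.8943 m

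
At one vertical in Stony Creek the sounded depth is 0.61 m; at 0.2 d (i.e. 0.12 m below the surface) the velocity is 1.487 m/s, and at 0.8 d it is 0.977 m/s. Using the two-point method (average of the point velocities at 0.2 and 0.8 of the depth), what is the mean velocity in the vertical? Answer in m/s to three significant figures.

1.23 m/s

v̄ = (1.487 + 0.977) / 2 = 1.232 m/s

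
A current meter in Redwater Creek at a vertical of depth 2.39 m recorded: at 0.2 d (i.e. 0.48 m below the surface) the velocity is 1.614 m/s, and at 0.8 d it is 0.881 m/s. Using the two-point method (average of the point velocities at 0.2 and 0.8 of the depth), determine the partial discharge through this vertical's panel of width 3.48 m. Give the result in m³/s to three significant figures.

10.4 m³/s

v̄ = (1.614 + 0.881) / 2 = 1.248 m/s
q = v̄ × d × w = 1.248 × 2.39 × 3.48 = 10.38 m³/s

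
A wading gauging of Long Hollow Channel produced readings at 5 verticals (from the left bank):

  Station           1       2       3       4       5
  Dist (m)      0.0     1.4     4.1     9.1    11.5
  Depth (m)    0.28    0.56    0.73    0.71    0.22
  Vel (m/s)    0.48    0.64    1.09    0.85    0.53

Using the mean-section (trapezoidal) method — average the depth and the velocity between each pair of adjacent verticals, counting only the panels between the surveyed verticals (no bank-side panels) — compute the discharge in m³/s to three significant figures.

6.10 m³/s

Panel 1-2: Δb = 1.4 m, d̄ = (0.28+0.56)/2 = 0.42, v̄ = (0.48+0.64)/2 = 0.56 → q = 1.4×0.42×0.56 = 0.3293 m³/s
Panel 2-3: Δb = 2.7 m, d̄ = (0.56+0.73)/2 = 0.645, v̄ = (0.64+1.09)/2 = 0.865 → q = 2.7×0.645×0.865 = 1.506 m³/s
Panel 3-4: Δb = 5 m, d̄ = (0.73+0.71)/2 = 0.72, v̄ = (1.09+0.85)/2 = 0.97 → q = 5×0.72×0.97 = 3.492 m³/s
Panel 4-5: Δb = 2.4 m, d̄ = (0.71+0.22)/2 = 0.465, v̄ = (0.85+0.53)/2 = 0.69 → q = 2.4×0.465×0.69 = 0.7700 m³/s
Q = Σ q = 6.098 m³/s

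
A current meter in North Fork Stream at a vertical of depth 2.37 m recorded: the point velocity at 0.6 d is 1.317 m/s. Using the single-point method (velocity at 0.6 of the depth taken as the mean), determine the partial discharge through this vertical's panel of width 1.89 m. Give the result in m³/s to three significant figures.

5.90 m³/s

v̄ = v₀.₆ = 1.317 m/s
q = v̄ × d × w = 1.317 × 2.37 × 1.89 = 5.899 m³/s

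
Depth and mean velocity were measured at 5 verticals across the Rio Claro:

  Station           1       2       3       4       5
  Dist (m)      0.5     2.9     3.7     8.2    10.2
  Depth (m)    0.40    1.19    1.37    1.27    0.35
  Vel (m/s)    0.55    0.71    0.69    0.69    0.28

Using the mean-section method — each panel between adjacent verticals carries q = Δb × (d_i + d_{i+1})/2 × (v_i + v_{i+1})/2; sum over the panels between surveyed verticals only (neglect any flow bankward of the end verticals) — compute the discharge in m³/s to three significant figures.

Panel 1-2: Δb = 2.4 m, d̄ = (0.40+1.19)/2 = 0.795, v̄ = (0.55+0.71)/2 = 0.63 → q = 2.4×0.795×0.63 = 1.202 m³/s
Panel 2-3: Δb = 0.8 m, d̄ = (1.19+1.37)/2 = 1.28, v̄ = (0.71+0.69)/2 = 0.7 → q = 0.8×1.28×0.7 = 0.7168 m³/s
Panel 3-4: Δb = 4.5 m, d̄ = (1.37+1.27)/2 = 1.32, v̄ = (0.69+0.69)/2 = 0.69 → q = 4.5×1.32×0.69 = 4.099 m³/s
Panel 4-5: Δb = 2 m, d̄ = (1.27+0.35)/2 = 0.81, v̄ = (0.69+0.28)/2 = 0.485 → q = 2×0.81×0.485 = 0.7857 m³/s
Q = Σ q = 6.803 m³/s

6.80 m³/s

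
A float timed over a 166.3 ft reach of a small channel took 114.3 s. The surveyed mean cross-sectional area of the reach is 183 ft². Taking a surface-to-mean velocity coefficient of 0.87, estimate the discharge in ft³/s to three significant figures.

232 ft³/s

v_surface = L / t̄ = 166.3 / 114.3 = 1.455 ft/s
v_mean = 0.87 × 1.455 = 1.266 ft/s
Q = A × v_mean = 183 × 1.266 = 231.6 ft³/s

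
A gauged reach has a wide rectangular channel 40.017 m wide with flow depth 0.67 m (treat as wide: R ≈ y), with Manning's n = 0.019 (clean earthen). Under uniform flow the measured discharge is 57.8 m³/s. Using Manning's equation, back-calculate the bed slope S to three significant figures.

0.00286

A = b·y = 40.017 × 0.67 = 26.81 m²
Wide channel: R ≈ y = 0.67 m
S = (Q·n / (1·A·R^(2/3)))² = (57.8×0.019 / (1×26.81×0.7657))² = 0.002862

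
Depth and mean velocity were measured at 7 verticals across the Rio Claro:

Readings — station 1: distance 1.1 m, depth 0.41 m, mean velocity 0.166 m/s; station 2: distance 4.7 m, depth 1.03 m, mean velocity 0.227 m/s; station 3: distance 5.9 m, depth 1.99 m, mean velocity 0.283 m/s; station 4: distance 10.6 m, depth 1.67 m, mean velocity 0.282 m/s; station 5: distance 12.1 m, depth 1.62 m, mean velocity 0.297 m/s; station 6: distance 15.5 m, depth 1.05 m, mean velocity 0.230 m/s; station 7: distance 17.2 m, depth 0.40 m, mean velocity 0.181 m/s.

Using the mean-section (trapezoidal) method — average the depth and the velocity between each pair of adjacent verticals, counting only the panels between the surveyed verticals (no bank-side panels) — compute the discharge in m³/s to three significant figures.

5.56 m³/s

Panel 1-2: Δb = 3.6 m, d̄ = (0.41+1.03)/2 = 0.72, v̄ = (0.166+0.227)/2 = 0.1965 → q = 3.6×0.72×0.1965 = 0.5093 m³/s
Panel 2-3: Δb = 1.2 m, d̄ = (1.03+1.99)/2 = 1.51, v̄ = (0.227+0.283)/2 = 0.255 → q = 1.2×1.51×0.255 = 0.4621 m³/s
Panel 3-4: Δb = 4.7 m, d̄ = (1.99+1.67)/2 = 1.83, v̄ = (0.283+0.282)/2 = 0.2825 → q = 4.7×1.83×0.2825 = 2.430 m³/s
Panel 4-5: Δb = 1.5 m, d̄ = (1.67+1.62)/2 = 1.645, v̄ = (0.282+0.297)/2 = 0.2895 → q = 1.5×1.645×0.2895 = 0.7143 m³/s
Panel 5-6: Δb = 3.4 m, d̄ = (1.62+1.05)/2 = 1.335, v̄ = (0.297+0.230)/2 = 0.2635 → q = 3.4×1.335×0.2635 = 1.196 m³/s
Panel 6-7: Δb = 1.7 m, d̄ = (1.05+0.40)/2 = 0.725, v̄ = (0.230+0.181)/2 = 0.2055 → q = 1.7×0.725×0.2055 = 0.2533 m³/s
Q = Σ q = 5.565 m³/s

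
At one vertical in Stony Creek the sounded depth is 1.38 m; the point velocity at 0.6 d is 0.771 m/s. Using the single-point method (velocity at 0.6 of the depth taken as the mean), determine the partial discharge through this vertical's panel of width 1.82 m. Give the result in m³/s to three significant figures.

v̄ = v₀.₆ = 0.771 m/s
q = v̄ × d × w = 0.7710 × 1.38 × 1.82 = 1.936 m³/s

1.94 m³/s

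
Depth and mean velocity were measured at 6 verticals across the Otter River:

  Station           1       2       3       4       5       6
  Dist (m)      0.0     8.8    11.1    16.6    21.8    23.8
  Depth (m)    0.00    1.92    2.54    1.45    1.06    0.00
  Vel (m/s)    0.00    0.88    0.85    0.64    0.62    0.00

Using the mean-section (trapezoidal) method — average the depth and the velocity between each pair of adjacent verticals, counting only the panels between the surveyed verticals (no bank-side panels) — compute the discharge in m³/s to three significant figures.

Panel 1-2: Δb = 8.8 m, d̄ = (0.00+1.92)/2 = 0.96, v̄ = (0.00+0.88)/2 = 0.44 → q = 8.8×0.96×0.44 = 3.717 m³/s
Panel 2-3: Δb = 2.3 m, d̄ = (1.92+2.54)/2 = 2.23, v̄ = (0.88+0.85)/2 = 0.865 → q = 2.3×2.23×0.865 = 4.437 m³/s
Panel 3-4: Δb = 5.5 m, d̄ = (2.54+1.45)/2 = 1.995, v̄ = (0.85+0.64)/2 = 0.745 → q = 5.5×1.995×0.745 = 8.175 m³/s
Panel 4-5: Δb = 5.2 m, d̄ = (1.45+1.06)/2 = 1.255, v̄ = (0.64+0.62)/2 = 0.63 → q = 5.2×1.255×0.63 = 4.111 m³/s
Panel 5-6: Δb = 2 m, d̄ = (1.06+0.00)/2 = 0.53, v̄ = (0.62+0.00)/2 = 0.31 → q = 2×0.53×0.31 = 0.3286 m³/s
Q = Σ q = 20.77 m³/s

20.8 m³/s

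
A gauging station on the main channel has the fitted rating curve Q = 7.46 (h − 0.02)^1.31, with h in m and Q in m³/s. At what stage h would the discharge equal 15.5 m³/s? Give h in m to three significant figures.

1.77 m

h − h₀ = (Q/C)^(1/b) = (15.5/7.46)^(1/1.31) = 1.748 m
h = 0.02 + 1.748 = 1.768 m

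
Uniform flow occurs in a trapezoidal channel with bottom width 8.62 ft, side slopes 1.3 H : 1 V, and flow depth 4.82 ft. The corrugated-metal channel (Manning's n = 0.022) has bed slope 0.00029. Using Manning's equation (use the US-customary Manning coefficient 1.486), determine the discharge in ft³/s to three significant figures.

169 ft³/s

A = (b + z·y)·y = (8.62 + 1.3×4.82)×4.82 = 71.75 ft²
P = b + 2y√(1+z²) = 8.62 + 2×4.82×√(1+1.3²) = 24.43 ft
R = A/P = 71.75/24.43 = 2.937 ft
Q = (1.486/n)·A·R^(2/3)·S^(1/2) = (1.486/0.022) × 71.75 × 2.937^(2/3) × 0.00029^(1/2) = 169.3 ft³/s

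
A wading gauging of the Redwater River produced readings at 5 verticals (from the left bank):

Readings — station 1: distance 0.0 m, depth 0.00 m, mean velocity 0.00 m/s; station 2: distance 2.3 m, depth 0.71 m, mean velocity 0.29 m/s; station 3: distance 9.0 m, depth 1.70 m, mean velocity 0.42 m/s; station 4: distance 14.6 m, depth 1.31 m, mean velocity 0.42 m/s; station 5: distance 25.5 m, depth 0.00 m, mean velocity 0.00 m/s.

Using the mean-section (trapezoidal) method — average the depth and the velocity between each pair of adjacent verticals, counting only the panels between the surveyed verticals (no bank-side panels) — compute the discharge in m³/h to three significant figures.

Panel 1-2: Δb = 2.3 m, d̄ = (0.00+0.71)/2 = 0.355, v̄ = (0.00+0.29)/2 = 0.145 → q = 2.3×0.355×0.145 = 0.1184 m³/s
Panel 2-3: Δb = 6.7 m, d̄ = (0.71+1.70)/2 = 1.205, v̄ = (0.29+0.42)/2 = 0.355 → q = 6.7×1.205×0.355 = 2.866 m³/s
Panel 3-4: Δb = 5.6 m, d̄ = (1.70+1.31)/2 = 1.505, v̄ = (0.42+0.42)/2 = 0.42 → q = 5.6×1.505×0.42 = 3.540 m³/s
Panel 4-5: Δb = 10.9 m, d̄ = (1.31+0.00)/2 = 0.655, v̄ = (0.42+0.00)/2 = 0.21 → q = 10.9×0.655×0.21 = 1.499 m³/s
Q = Σ q = 8.024 m³/s
= 8.024 × 3600 = 28880 m³/h

28900 m³/h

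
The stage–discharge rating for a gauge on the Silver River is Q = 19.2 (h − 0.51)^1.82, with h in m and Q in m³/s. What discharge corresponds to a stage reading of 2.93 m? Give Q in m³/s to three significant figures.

95.9 m³/s

Q = 19.2 × (2.93 − 0.51)^1.82 = 19.2 × 2.42^1.82 = 95.91 m³/s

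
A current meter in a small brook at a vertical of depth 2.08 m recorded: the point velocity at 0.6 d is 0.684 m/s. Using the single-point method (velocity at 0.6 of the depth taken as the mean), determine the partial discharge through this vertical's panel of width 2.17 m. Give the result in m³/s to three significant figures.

v̄ = v₀.₆ = 0.684 m/s
q = v̄ × d × w = 0.6840 × 2.08 × 2.17 = 3.087 m³/s

3.09 m³/s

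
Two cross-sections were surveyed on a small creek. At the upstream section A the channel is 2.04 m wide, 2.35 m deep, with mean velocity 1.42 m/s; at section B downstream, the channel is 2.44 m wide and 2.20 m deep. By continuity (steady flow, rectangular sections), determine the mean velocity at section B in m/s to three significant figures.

Q = A₁V₁ = (2.04×2.35) × 1.42 = 6.807 m³/s
A₂ = 2.44 × 2.20 = 5.368 m²
V₂ = Q/A₂ = 6.807/5.368 = 1.268 m/s

1.27 m/s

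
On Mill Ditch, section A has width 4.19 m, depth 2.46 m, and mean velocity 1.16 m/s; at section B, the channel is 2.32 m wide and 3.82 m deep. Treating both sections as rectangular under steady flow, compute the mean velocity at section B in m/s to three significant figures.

1.35 m/s

Q = A₁V₁ = (4.19×2.46) × 1.16 = 11.96 m³/s
A₂ = 2.32 × 3.82 = 8.862 m²
V₂ = Q/A₂ = 11.96/8.862 = 1.349 m/s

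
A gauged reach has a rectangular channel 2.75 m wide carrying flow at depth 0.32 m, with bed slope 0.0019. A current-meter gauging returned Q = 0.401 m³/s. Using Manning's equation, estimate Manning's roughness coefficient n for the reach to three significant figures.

0.0389

A = b·y = 2.75 × 0.32 = 0.8800 m²
P = b + 2y = 2.75 + 2×0.32 = 3.390 m
R = A/P = 0.8800/3.390 = 0.2596 m
n = (1/Q)·A·R^(2/3)·S^(1/2) = (1/0.401) × 0.8800 × 0.4069 × 0.04359 = 0.03893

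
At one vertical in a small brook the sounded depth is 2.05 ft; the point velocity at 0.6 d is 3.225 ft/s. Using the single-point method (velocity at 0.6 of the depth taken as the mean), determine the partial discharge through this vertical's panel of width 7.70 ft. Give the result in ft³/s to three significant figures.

50.9 ft³/s

v̄ = v₀.₆ = 3.225 ft/s
q = v̄ × d × w = 3.225 × 2.05 × 7.70 = 50.91 ft³/s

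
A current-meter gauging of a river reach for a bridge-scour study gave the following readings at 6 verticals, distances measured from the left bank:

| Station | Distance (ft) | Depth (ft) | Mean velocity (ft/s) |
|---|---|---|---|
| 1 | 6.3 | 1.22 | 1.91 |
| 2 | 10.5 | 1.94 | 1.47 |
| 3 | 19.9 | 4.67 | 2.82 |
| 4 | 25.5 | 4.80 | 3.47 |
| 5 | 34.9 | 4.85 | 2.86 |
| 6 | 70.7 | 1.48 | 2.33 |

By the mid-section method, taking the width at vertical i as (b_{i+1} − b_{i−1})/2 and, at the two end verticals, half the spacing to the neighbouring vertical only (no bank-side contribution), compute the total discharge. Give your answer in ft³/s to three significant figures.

623 ft³/s

w_1 = (10.5 − 6.3)/2 = 2.1 ft; q_1 = 1.91 × 1.22 × 2.1 = 4.893 ft³/s
w_2 = (19.9 − 6.3)/2 = 6.8 ft; q_2 = 1.47 × 1.94 × 6.8 = 19.39 ft³/s
w_3 = (25.5 − 10.5)/2 = 7.5 ft; q_3 = 2.82 × 4.67 × 7.5 = 98.77 ft³/s
w_4 = (34.9 − 19.9)/2 = 7.5 ft; q_4 = 3.47 × 4.80 × 7.5 = 124.9 ft³/s
w_5 = (70.7 − 25.5)/2 = 22.6 ft; q_5 = 2.86 × 4.85 × 22.6 = 313.5 ft³/s
w_6 = (70.7 − 34.9)/2 = 17.9 ft; q_6 = 2.33 × 1.48 × 17.9 = 61.73 ft³/s
Q = Σ qᵢ = 623.2 ft³/s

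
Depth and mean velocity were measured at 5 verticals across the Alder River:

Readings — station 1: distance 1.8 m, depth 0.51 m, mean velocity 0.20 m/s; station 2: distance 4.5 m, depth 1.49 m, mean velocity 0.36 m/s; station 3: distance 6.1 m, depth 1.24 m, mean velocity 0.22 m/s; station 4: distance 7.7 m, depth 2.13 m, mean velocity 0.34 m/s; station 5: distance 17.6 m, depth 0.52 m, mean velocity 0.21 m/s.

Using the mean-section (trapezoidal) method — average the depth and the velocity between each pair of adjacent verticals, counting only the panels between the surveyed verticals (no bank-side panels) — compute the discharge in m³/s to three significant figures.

Panel 1-2: Δb = 2.7 m, d̄ = (0.51+1.49)/2 = 1, v̄ = (0.20+0.36)/2 = 0.28 → q = 2.7×1×0.28 = 0.7560 m³/s
Panel 2-3: Δb = 1.6 m, d̄ = (1.49+1.24)/2 = 1.365, v̄ = (0.36+0.22)/2 = 0.29 → q = 1.6×1.365×0.29 = 0.6334 m³/s
Panel 3-4: Δb = 1.6 m, d̄ = (1.24+2.13)/2 = 1.685, v̄ = (0.22+0.34)/2 = 0.28 → q = 1.6×1.685×0.28 = 0.7549 m³/s
Panel 4-5: Δb = 9.9 m, d̄ = (2.13+0.52)/2 = 1.325, v̄ = (0.34+0.21)/2 = 0.275 → q = 9.9×1.325×0.275 = 3.607 m³/s
Q = Σ q = 5.752 m³/s

5.75 m³/s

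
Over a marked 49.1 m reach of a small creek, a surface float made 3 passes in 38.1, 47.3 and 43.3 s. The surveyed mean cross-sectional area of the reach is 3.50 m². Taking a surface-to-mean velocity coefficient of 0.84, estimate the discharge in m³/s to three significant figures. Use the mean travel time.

t̄ = (38.1 + 47.3 + 43.3) / 3 = 42.9 s
v_surface = L / t̄ = 49.1 / 42.9 = 1.145 m/s
v_mean = 0.84 × 1.145 = 0.9614 m/s
Q = A × v_mean = 3.50 × 0.9614 = 3.365 m³/s

3.36 m³/s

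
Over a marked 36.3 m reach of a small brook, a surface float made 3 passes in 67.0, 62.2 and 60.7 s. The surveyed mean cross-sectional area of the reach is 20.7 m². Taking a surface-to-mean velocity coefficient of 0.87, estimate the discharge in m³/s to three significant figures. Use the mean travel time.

t̄ = (67.0 + 62.2 + 60.7) / 3 = 63.3 s
v_surface = L / t̄ = 36.3 / 63.3 = 0.5735 m/s
v_mean = 0.87 × 0.5735 = 0.4989 m/s
Q = A × v_mean = 20.7 × 0.4989 = 10.33 m³/s

10.3 m³/s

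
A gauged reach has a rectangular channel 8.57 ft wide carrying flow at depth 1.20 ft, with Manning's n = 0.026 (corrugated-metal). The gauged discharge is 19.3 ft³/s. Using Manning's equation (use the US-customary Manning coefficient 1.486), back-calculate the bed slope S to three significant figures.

0.00118

A = b·y = 8.57 × 1.20 = 10.28 ft²
P = b + 2y = 8.57 + 2×1.20 = 10.97 ft
R = A/P = 10.28/10.97 = 0.9375 ft
S = (Q·n / (1.486·A·R^(2/3)))² = (19.3×0.026 / (1.486×10.28×0.9579))² = 0.001175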